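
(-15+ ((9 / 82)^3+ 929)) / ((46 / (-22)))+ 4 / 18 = -49865794091 / 114133176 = -436.91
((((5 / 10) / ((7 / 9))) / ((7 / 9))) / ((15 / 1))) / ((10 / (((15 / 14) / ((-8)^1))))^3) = -0.00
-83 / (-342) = 83 / 342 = 0.24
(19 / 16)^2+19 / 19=617 / 256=2.41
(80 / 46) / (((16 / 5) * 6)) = 0.09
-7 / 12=-0.58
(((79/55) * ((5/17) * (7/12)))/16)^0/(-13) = -1/13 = -0.08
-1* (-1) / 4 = 1 / 4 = 0.25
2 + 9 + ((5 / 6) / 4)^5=87591989 / 7962624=11.00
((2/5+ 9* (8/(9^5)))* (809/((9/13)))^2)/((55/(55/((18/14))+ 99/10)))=313727731199779/597871125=524741.40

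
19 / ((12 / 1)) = 19 / 12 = 1.58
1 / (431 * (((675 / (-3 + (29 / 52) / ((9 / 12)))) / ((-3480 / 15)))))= 20416 / 11346075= 0.00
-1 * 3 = -3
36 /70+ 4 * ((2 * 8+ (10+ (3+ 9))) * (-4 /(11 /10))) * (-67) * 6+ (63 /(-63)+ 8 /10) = 85545721 /385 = 222196.68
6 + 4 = 10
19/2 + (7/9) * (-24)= -55/6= -9.17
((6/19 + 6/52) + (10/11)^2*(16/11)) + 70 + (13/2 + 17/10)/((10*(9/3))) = 1772985131/24656775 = 71.91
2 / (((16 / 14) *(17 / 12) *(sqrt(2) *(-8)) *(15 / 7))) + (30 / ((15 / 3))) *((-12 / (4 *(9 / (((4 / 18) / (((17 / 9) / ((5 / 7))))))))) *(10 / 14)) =-100 / 833 -49 *sqrt(2) / 1360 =-0.17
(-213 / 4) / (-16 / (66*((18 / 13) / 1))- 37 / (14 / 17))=1.18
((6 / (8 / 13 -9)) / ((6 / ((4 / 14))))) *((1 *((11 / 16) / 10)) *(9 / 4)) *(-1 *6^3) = 34749 / 30520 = 1.14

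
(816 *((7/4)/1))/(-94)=-714/47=-15.19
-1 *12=-12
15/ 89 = 0.17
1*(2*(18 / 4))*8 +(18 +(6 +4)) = 100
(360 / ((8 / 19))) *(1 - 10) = -7695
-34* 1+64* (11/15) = 194/15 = 12.93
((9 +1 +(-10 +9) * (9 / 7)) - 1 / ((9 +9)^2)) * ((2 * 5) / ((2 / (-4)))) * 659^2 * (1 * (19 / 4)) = -815108523115 / 2268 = -359395292.38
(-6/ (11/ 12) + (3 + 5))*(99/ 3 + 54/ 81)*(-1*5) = -8080/ 33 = -244.85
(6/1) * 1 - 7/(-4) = 31/4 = 7.75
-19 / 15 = -1.27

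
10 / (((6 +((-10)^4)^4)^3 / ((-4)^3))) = -80 / 125000000000000225000000000000135000000000000027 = -0.00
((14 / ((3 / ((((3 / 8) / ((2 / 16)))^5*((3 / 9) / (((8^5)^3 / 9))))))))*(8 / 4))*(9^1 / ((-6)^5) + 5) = 272097 / 281474976710656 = 0.00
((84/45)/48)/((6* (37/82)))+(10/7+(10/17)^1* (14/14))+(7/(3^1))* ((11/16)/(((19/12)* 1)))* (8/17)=113296147/45174780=2.51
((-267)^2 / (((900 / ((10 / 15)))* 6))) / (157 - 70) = 7921 / 78300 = 0.10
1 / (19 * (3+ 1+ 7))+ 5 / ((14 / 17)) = 17779 / 2926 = 6.08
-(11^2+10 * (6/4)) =-136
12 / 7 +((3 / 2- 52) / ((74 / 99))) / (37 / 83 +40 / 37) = -620483 / 14588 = -42.53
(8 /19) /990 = 4 /9405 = 0.00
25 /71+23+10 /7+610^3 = 112809569316 /497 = 226981024.78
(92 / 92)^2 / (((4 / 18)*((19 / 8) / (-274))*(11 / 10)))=-98640 / 209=-471.96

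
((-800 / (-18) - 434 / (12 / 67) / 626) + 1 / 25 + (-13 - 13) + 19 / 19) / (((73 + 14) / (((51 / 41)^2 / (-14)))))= -43831763 / 2209842600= -0.02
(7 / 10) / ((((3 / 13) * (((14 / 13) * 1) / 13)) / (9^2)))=59319 / 20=2965.95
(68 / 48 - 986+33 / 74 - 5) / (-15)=439177 / 6660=65.94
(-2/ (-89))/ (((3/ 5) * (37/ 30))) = 0.03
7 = 7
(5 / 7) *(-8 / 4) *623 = -890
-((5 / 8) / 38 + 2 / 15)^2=-466489 / 20793600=-0.02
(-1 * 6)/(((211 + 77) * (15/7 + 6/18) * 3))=-7/2496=-0.00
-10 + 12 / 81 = -266 / 27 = -9.85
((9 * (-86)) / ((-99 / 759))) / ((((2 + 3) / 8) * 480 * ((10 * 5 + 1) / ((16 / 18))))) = 3956 / 11475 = 0.34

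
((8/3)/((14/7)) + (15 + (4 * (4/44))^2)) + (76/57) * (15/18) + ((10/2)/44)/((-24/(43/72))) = 14697923/836352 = 17.57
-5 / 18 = -0.28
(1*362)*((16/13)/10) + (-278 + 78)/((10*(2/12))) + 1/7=-34263/455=-75.30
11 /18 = 0.61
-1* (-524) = 524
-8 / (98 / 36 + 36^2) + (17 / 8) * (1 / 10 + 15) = 59997239 / 1870160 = 32.08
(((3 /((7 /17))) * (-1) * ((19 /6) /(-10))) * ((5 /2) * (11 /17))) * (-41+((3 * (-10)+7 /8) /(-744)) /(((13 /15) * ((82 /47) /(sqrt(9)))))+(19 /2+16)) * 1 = -57.56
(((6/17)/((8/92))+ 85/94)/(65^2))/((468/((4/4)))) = 7931/3159725400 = 0.00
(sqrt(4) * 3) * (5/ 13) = 30/ 13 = 2.31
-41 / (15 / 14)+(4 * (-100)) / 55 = -7514 / 165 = -45.54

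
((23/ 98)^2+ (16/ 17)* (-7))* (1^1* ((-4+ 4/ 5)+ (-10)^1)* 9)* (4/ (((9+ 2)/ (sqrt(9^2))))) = 103678866/ 40817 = 2540.09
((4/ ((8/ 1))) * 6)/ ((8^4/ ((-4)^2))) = 3/ 256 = 0.01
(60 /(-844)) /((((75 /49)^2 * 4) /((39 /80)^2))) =-1217307 /675200000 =-0.00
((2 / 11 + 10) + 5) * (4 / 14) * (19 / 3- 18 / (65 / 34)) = -200734 / 15015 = -13.37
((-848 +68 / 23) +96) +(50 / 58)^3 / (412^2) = -71321962815473 / 95217387568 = -749.04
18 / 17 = 1.06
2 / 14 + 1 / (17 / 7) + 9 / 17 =129 / 119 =1.08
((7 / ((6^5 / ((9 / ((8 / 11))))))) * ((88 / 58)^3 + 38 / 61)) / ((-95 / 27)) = -235735731 / 18090784640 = -0.01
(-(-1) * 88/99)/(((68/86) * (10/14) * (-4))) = -301/765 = -0.39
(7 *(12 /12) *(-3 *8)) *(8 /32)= -42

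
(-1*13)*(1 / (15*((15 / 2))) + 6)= -17576 / 225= -78.12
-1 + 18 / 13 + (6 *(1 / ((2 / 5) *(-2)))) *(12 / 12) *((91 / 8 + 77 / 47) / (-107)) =1356455 / 1046032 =1.30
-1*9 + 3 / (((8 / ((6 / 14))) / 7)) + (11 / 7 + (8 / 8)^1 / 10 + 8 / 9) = -13393 / 2520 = -5.31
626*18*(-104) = -1171872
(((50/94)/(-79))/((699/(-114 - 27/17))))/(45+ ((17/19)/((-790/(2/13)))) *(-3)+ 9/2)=40446250/1798193941179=0.00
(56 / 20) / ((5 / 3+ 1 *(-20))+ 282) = 0.01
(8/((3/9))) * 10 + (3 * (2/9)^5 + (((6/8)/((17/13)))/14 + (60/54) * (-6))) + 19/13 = 57205656617/243596808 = 234.84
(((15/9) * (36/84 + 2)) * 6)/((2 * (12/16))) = 340/21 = 16.19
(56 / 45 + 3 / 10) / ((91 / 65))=139 / 126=1.10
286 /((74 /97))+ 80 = 16831 /37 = 454.89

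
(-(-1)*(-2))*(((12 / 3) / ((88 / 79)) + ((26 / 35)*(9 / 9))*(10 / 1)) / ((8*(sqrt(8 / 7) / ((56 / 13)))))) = -1697*sqrt(14) / 572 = -11.10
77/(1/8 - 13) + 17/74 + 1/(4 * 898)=-78720257/13689112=-5.75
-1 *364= -364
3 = 3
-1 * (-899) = 899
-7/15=-0.47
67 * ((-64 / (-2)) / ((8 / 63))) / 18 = 938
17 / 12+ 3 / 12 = 1.67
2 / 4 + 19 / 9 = 47 / 18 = 2.61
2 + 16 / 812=410 / 203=2.02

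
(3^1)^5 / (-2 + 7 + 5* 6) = 243 / 35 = 6.94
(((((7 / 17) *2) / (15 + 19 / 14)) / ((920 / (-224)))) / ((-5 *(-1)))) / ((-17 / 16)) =87808 / 38054075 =0.00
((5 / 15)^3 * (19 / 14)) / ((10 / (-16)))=-76 / 945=-0.08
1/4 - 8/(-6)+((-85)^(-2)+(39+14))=4732387/86700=54.58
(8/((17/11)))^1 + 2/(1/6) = 292/17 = 17.18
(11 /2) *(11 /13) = 4.65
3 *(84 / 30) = 42 / 5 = 8.40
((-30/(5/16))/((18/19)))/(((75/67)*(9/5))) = -20368/405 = -50.29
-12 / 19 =-0.63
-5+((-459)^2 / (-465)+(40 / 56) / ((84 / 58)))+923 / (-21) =-7618341 / 15190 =-501.54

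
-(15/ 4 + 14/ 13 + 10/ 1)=-771/ 52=-14.83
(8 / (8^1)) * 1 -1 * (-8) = 9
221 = 221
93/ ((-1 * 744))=-1/ 8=-0.12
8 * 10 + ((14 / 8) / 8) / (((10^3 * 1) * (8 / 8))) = 2560007 / 32000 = 80.00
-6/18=-1/3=-0.33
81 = 81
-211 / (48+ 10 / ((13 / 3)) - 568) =2743 / 6730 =0.41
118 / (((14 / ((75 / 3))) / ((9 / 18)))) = 105.36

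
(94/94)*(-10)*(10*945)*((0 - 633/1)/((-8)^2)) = 14954625/16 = 934664.06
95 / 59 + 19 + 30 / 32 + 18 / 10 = 110201 / 4720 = 23.35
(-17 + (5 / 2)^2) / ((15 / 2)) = -43 / 30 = -1.43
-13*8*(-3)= 312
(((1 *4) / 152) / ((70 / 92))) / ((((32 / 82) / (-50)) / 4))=-4715 / 266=-17.73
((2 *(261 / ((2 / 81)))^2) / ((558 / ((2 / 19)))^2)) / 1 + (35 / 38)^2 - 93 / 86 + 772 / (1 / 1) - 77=41931560595 / 59670412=702.72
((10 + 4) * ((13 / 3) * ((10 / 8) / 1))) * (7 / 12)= 44.24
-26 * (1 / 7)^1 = -26 / 7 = -3.71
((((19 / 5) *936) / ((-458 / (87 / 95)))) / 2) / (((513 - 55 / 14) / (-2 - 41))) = 12255516 / 40802075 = 0.30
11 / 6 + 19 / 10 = 56 / 15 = 3.73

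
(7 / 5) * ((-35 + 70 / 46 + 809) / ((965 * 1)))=124859 / 110975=1.13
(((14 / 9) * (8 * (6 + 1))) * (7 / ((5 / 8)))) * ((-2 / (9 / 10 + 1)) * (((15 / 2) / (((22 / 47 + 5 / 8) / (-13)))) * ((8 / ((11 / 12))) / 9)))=68672880640 / 773091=88828.97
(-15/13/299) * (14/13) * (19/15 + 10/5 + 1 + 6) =-2156/50531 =-0.04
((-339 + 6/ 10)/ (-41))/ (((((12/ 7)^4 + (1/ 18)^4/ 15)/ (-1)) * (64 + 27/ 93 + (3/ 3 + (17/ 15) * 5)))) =-118983500693568/ 8834221430299519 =-0.01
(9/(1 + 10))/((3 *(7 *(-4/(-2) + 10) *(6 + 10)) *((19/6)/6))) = 9/23408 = 0.00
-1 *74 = -74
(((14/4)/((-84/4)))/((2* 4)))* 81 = -27/16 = -1.69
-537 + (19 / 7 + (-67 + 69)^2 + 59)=-3299 / 7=-471.29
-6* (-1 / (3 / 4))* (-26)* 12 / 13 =-192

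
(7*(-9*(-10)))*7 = 4410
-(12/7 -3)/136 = 9/952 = 0.01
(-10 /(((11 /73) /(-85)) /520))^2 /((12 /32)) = 8328758048000000 /363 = 22944237046831.96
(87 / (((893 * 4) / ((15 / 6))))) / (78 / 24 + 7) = 0.01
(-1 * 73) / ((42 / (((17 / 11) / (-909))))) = 1241 / 419958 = 0.00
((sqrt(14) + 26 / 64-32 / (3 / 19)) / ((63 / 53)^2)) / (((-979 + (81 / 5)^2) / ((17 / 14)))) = 0.24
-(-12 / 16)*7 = 21 / 4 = 5.25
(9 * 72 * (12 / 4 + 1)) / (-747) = -288 / 83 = -3.47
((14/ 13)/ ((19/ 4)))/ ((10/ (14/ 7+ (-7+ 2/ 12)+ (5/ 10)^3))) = -791/ 7410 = -0.11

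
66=66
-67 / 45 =-1.49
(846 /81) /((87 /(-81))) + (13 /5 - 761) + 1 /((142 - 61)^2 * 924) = -675213977447 /879042780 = -768.12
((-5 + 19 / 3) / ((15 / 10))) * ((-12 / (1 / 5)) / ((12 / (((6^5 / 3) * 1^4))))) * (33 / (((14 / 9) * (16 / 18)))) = -1924560 / 7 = -274937.14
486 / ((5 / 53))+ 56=26038 / 5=5207.60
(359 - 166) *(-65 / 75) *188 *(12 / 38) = -943384 / 95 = -9930.36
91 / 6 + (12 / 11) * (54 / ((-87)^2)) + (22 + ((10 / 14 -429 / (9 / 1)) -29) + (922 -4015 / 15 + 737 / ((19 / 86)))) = 29170782457 / 7382298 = 3951.45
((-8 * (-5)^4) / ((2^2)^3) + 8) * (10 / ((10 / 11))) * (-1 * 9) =55539 / 8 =6942.38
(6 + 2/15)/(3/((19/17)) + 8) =1748/3045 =0.57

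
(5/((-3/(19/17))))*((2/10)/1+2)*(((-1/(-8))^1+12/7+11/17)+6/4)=-264385/16184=-16.34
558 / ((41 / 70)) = 39060 / 41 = 952.68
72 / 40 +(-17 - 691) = -3531 / 5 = -706.20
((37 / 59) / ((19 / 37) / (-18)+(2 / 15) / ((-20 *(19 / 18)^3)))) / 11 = -4225486950 / 2534589673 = -1.67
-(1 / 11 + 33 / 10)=-373 / 110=-3.39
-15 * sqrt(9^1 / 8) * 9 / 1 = -143.19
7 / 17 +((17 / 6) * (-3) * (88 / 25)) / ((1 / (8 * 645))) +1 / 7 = -91860054 / 595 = -154386.65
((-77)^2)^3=208422380089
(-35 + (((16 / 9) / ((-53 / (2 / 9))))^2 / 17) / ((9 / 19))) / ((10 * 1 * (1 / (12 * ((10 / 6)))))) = -197383643878 / 2819766897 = -70.00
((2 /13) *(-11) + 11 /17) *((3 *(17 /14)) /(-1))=99 /26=3.81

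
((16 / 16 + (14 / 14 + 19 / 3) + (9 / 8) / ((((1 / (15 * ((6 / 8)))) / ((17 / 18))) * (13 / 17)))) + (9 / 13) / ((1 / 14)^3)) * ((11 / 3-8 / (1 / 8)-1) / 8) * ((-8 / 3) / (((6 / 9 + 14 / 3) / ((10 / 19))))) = 552166405 / 142272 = 3881.06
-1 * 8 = -8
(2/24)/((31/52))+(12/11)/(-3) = -229/1023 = -0.22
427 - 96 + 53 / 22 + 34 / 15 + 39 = 123643 / 330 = 374.68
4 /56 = 1 /14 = 0.07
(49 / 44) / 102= 49 / 4488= 0.01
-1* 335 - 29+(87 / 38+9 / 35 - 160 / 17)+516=3281499 / 22610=145.13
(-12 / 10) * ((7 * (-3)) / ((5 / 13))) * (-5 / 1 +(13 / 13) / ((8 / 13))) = -22113 / 100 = -221.13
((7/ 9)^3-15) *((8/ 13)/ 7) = -84736/ 66339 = -1.28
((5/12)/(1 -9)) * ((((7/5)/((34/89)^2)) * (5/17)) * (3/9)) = -0.05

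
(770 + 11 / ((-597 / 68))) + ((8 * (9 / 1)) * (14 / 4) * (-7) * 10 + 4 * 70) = -9904978 / 597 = -16591.25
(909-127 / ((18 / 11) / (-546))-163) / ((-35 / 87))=-750317 / 7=-107188.14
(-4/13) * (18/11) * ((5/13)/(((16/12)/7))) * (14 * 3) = -79380/1859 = -42.70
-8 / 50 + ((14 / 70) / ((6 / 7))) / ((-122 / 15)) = -1151 / 6100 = -0.19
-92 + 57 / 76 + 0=-365 / 4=-91.25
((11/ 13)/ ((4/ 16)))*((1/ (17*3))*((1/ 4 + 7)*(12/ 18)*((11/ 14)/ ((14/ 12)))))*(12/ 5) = 28072/ 54145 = 0.52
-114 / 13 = -8.77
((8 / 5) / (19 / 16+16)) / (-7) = -128 / 9625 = -0.01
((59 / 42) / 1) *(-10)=-295 / 21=-14.05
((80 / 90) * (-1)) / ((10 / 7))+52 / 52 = 0.38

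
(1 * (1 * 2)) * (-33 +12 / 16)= -129 / 2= -64.50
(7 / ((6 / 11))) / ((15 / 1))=77 / 90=0.86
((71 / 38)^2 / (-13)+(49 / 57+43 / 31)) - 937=-935.02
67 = 67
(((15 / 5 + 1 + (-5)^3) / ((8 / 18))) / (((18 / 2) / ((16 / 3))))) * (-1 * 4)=1936 / 3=645.33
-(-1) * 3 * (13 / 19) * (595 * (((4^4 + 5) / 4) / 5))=1211301 / 76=15938.17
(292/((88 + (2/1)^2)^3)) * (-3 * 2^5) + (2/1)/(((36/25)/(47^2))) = 3068.02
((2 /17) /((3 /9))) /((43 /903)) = 126 /17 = 7.41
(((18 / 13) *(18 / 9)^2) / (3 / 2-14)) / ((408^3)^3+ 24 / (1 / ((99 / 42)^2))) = -392 / 277171392498314645392706775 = -0.00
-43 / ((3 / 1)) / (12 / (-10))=215 / 18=11.94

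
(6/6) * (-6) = -6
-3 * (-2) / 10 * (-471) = -1413 / 5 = -282.60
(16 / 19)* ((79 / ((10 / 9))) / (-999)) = -632 / 10545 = -0.06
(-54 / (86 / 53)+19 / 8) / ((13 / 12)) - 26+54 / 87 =-1747745 / 32422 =-53.91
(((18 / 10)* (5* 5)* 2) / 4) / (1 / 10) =225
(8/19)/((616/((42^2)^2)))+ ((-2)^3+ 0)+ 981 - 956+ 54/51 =7621139/3553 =2144.99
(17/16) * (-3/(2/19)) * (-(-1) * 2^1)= -60.56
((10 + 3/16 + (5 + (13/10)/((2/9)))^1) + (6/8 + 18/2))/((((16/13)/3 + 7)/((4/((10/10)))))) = 16.62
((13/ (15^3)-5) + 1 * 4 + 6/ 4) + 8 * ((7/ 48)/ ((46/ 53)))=573821/ 310500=1.85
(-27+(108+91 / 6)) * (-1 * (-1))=577 / 6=96.17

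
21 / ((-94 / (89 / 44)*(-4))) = 1869 / 16544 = 0.11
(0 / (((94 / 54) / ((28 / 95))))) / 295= 0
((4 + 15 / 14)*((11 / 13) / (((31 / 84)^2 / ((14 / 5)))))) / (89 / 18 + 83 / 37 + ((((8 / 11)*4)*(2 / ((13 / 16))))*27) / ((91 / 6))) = 3673820326176 / 830182140395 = 4.43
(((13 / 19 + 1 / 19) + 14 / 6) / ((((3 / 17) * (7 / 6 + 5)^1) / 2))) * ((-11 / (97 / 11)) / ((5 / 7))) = -2015860 / 204573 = -9.85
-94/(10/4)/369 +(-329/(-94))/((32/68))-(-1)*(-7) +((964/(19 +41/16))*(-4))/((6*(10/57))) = -575594903/3394800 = -169.55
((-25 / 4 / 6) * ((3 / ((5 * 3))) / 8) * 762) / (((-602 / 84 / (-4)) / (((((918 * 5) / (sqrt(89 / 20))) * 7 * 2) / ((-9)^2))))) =-4165.26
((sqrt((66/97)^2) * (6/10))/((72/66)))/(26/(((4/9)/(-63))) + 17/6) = -0.00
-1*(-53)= 53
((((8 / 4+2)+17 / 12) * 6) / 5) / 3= 13 / 6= 2.17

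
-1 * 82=-82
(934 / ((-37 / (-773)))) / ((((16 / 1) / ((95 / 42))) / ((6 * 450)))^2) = 164933403609375 / 58016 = 2842895125.64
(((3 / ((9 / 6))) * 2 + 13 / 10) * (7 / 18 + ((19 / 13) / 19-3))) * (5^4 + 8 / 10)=-32780447 / 3900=-8405.24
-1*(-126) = 126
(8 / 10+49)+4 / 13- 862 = -52773 / 65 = -811.89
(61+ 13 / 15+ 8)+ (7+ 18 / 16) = 9359 / 120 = 77.99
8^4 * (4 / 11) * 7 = 114688 / 11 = 10426.18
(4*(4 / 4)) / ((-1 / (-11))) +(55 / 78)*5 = 3707 / 78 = 47.53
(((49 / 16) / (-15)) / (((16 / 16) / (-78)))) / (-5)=-637 / 200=-3.18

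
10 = 10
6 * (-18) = -108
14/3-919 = -2743/3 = -914.33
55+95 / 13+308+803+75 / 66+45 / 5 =338465 / 286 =1183.44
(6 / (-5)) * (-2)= 12 / 5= 2.40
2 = 2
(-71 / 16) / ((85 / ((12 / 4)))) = -213 / 1360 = -0.16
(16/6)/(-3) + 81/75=43/225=0.19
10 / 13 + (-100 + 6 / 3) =-1264 / 13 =-97.23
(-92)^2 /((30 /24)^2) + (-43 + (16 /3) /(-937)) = 377654639 /70275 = 5373.95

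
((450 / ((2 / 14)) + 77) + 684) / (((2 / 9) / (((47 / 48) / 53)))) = 551451 / 1696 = 325.15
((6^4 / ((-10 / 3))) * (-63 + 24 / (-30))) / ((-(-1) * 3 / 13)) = 2687256 / 25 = 107490.24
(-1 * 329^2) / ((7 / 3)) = -46389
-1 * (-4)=4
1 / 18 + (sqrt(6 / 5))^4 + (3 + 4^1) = 8.50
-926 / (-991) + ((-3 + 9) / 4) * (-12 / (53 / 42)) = -700118 / 52523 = -13.33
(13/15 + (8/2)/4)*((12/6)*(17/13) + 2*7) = 2016/65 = 31.02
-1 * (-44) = 44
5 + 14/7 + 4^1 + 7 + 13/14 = 265/14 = 18.93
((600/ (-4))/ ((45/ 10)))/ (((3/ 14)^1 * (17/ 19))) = -26600/ 153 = -173.86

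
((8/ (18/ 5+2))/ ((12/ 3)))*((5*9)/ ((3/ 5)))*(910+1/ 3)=341375/ 14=24383.93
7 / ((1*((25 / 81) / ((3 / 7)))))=9.72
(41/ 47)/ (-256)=-0.00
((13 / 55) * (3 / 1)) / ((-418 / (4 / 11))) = -78 / 126445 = -0.00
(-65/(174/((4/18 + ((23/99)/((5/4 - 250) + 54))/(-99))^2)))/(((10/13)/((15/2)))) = -608183286339005/3380988451165578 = -0.18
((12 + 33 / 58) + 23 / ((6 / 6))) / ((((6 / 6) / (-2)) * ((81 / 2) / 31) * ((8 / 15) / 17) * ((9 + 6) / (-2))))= 231.42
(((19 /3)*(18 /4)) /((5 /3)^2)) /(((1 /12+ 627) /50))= 6156 /7525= 0.82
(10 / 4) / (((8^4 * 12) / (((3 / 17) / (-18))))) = -5 / 10027008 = -0.00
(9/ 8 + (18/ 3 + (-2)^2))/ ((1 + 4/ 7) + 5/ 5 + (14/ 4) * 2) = 623/ 536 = 1.16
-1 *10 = -10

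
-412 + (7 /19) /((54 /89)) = -411.39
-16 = -16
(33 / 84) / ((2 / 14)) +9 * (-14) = -493 / 4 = -123.25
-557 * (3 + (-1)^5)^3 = -4456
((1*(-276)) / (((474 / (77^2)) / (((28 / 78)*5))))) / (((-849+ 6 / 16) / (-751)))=-114701011040 / 20916909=-5483.65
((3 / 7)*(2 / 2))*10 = 30 / 7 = 4.29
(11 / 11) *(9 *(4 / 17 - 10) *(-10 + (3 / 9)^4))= 134294 / 153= 877.74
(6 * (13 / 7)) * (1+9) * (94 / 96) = 3055 / 28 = 109.11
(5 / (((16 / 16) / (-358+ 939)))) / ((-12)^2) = 2905 / 144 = 20.17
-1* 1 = -1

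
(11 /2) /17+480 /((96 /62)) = 10551 /34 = 310.32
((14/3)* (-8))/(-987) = 16/423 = 0.04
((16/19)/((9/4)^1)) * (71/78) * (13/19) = 2272/9747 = 0.23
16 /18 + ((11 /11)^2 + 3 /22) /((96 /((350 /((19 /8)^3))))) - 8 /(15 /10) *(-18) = 66001528 /679041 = 97.20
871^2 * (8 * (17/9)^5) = 8617293874696/59049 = 145934628.44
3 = 3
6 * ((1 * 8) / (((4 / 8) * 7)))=96 / 7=13.71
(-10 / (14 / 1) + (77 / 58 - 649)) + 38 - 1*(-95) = -209247 / 406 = -515.39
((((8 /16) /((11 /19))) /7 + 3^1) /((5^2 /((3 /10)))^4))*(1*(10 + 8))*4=350649 /75195312500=0.00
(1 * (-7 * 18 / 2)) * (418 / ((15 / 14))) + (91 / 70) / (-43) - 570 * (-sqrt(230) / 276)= -2113745 / 86 + 95 * sqrt(230) / 46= -24547.11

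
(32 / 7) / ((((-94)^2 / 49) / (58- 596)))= -30128 / 2209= -13.64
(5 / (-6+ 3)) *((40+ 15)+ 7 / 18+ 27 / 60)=-10051 / 108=-93.06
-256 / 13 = -19.69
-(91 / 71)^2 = -8281 / 5041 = -1.64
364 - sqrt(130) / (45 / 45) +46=410 - sqrt(130)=398.60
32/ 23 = 1.39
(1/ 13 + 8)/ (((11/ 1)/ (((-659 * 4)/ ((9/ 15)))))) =-461300/ 143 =-3225.87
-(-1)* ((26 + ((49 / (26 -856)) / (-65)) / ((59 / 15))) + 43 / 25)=88234881 / 3183050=27.72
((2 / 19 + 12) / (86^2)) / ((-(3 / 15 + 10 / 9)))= -5175 / 4145458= -0.00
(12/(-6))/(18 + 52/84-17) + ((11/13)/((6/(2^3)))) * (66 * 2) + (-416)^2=38278015/221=173203.69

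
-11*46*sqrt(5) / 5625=-506*sqrt(5) / 5625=-0.20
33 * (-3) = -99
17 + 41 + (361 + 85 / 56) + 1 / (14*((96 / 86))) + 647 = 717415 / 672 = 1067.58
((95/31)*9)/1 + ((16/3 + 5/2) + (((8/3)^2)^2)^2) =1054593161/406782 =2592.53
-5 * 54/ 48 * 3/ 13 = -135/ 104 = -1.30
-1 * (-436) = 436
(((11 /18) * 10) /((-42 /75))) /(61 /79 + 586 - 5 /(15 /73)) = -9875 /508956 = -0.02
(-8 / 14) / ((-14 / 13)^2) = -169 / 343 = -0.49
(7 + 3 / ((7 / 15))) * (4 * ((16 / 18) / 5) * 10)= 6016 / 63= 95.49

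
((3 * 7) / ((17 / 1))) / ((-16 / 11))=-231 / 272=-0.85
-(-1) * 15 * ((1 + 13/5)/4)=27/2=13.50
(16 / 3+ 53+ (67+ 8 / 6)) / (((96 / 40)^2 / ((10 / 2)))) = 11875 / 108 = 109.95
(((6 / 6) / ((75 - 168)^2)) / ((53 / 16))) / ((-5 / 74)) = -1184 / 2291985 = -0.00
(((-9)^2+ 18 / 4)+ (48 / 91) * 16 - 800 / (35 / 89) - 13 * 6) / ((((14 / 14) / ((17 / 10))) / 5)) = -892109 / 52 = -17155.94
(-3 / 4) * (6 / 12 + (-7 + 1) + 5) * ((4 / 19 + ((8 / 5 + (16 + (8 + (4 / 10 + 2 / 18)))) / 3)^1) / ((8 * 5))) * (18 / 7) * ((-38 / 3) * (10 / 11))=-4573 / 1848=-2.47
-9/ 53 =-0.17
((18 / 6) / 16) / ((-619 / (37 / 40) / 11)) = -1221 / 396160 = -0.00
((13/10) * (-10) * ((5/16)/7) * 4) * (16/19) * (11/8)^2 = -7865/2128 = -3.70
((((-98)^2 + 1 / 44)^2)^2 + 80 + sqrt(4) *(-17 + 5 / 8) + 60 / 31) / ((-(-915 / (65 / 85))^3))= 723925572816250585052984153 / 145767663107931744000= 4966297.44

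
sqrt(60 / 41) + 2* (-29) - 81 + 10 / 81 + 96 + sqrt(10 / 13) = -40.79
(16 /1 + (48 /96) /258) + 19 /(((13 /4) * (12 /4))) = 17.95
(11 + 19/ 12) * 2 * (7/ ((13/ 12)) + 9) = 10117/ 26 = 389.12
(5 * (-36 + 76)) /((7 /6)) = 1200 /7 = 171.43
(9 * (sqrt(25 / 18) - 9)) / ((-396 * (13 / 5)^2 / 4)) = 225 / 1859 - 125 * sqrt(2) / 11154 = 0.11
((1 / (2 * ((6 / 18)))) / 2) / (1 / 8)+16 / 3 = 34 / 3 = 11.33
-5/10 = -1/2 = -0.50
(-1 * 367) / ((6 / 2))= -367 / 3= -122.33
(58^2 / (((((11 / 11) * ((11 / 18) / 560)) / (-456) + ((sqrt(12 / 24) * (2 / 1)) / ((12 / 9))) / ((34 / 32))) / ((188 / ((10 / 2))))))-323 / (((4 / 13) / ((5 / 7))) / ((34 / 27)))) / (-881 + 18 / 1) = 2171042399308592564101 / 1984932912299424955434-545160961750456074240 * sqrt(2) / 5251145270633399353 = -145.73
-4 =-4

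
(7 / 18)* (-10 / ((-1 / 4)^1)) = 140 / 9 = 15.56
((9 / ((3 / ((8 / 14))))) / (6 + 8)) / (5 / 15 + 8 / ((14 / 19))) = 18 / 1645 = 0.01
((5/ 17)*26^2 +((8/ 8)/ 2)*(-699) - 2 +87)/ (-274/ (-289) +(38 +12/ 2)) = -37961/ 25980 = -1.46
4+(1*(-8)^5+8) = -32756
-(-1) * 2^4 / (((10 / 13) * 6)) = 52 / 15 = 3.47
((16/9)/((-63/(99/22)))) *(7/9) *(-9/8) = 1/9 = 0.11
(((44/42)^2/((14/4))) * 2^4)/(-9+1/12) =-61952/110103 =-0.56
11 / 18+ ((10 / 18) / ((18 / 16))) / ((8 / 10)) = 1.23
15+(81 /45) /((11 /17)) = 978 /55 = 17.78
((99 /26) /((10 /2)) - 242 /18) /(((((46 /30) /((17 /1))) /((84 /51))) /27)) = -1869714 /299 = -6253.22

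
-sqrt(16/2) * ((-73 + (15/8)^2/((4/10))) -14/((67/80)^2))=48363891 * sqrt(2)/287296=238.07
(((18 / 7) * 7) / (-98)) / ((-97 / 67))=603 / 4753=0.13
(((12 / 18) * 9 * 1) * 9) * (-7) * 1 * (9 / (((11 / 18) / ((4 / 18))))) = -13608 / 11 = -1237.09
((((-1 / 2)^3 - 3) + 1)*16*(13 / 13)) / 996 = -17 / 498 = -0.03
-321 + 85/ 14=-4409/ 14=-314.93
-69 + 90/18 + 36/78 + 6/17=-13964/221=-63.19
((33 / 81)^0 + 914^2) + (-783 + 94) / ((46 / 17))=38416549 / 46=835142.37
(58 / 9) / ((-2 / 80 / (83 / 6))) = -96280 / 27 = -3565.93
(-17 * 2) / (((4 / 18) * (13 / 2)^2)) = -612 / 169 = -3.62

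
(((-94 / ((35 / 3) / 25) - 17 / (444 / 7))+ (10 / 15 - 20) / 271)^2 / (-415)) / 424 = -3208945714068249 / 13869858993074560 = -0.23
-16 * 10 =-160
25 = 25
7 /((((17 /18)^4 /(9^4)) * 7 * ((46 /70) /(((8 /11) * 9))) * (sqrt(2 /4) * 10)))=173564379072 * sqrt(2) /21130813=11616.07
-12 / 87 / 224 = -1 / 1624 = -0.00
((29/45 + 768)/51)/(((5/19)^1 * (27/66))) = 140.00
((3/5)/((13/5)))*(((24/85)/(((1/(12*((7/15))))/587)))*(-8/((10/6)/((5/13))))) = -28401408/71825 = -395.43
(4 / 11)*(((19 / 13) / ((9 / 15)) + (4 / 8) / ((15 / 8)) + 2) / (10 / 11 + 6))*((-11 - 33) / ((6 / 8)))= -161392 / 11115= -14.52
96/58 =48/29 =1.66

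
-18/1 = -18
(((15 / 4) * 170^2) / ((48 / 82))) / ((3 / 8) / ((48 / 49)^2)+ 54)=1137504000 / 334177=3403.90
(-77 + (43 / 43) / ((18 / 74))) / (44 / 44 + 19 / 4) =-2624 / 207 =-12.68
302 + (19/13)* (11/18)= 70877/234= 302.89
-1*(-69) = 69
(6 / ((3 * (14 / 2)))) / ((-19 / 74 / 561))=-83028 / 133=-624.27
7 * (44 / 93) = 308 / 93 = 3.31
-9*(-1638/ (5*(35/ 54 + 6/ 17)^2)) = 12423437208/ 4222805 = 2941.99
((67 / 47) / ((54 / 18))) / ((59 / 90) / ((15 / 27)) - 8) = -3350 / 48081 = -0.07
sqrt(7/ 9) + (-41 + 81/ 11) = -370/ 11 + sqrt(7)/ 3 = -32.75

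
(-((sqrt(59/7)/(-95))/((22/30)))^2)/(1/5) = -2655/305767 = -0.01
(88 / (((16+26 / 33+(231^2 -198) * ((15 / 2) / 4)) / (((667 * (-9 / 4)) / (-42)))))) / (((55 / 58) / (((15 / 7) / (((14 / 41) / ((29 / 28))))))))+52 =3299780550922 / 63194600917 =52.22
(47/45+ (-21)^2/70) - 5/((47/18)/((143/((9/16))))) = -2028133/4230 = -479.46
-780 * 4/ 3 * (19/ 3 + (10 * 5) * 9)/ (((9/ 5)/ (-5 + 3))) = 14237600/ 27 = 527318.52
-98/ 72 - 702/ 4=-176.86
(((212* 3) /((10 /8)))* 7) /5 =17808 /25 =712.32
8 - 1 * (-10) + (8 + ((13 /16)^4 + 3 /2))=1830801 /65536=27.94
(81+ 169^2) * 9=257778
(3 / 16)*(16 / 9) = 1 / 3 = 0.33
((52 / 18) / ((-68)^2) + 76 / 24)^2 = 4343469025 / 432972864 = 10.03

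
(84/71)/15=28/355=0.08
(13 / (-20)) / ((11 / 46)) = -2.72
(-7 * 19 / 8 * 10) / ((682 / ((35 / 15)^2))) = -32585 / 24552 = -1.33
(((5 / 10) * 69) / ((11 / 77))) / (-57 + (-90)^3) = -23 / 69434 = -0.00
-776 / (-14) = 388 / 7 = 55.43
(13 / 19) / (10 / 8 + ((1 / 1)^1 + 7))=52 / 703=0.07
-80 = -80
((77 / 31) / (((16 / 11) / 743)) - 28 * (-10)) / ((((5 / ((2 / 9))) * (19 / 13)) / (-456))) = -3328871 / 155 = -21476.59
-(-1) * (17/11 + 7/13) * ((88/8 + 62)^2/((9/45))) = 55525.94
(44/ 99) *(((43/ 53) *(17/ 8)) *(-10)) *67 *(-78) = 40044.09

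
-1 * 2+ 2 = 0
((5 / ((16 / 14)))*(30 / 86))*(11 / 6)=2.80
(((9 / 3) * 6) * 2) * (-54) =-1944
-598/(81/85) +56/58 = -1471802/2349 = -626.57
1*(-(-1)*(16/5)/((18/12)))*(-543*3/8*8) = -17376/5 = -3475.20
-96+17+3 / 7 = -550 / 7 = -78.57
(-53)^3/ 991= -148877/ 991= -150.23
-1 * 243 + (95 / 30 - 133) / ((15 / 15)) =-2237 / 6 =-372.83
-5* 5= -25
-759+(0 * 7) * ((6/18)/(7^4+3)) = -759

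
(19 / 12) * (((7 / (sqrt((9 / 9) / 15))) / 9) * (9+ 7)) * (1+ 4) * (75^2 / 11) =195116.21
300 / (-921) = -100 / 307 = -0.33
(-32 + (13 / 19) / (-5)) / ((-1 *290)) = 3053 / 27550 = 0.11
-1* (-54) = 54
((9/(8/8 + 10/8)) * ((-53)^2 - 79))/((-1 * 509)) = -10920/509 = -21.45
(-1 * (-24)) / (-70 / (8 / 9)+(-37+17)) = -96 / 395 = -0.24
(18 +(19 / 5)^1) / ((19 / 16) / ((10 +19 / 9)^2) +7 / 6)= 62161392 / 3349765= 18.56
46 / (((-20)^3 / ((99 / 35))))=-2277 / 140000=-0.02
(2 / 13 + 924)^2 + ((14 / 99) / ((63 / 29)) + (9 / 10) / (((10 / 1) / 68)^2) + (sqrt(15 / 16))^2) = 257219936202953 / 301158000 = 854102.95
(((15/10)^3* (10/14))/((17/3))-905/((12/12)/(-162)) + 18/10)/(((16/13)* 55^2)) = 9072364509/230384000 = 39.38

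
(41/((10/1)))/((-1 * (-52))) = 41/520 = 0.08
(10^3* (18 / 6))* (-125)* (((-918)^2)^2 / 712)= -33289862820750000 / 89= -374043402480337.08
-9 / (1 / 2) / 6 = -3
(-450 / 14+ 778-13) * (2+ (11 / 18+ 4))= 4845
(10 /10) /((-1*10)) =-1 /10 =-0.10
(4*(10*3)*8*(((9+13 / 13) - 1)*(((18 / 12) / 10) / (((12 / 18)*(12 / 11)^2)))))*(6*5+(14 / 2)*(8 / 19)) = 1022571 / 19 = 53819.53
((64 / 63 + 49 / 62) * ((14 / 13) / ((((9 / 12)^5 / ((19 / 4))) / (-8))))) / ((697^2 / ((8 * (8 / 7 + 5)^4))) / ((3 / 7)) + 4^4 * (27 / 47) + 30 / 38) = -6704954569198551040 / 5324832671773687137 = -1.26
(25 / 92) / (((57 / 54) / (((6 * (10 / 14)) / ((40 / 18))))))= 6075 / 12236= 0.50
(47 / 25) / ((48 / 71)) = 2.78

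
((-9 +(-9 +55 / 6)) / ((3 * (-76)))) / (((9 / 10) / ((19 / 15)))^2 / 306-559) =-17119 / 247001247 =-0.00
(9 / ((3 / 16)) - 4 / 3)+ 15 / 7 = 1025 / 21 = 48.81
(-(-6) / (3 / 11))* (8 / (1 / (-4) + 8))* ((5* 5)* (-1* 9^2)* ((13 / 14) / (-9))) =1029600 / 217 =4744.70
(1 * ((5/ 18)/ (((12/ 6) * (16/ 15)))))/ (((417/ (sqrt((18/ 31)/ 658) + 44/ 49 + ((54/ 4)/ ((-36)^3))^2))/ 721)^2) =139384551722425 * sqrt(10199)/ 677839928619958272 + 106843819794486769486345625/ 340035222478616696784420864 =0.33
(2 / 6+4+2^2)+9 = 52 / 3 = 17.33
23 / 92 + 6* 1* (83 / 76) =517 / 76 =6.80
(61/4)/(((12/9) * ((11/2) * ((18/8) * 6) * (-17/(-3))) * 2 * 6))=61/26928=0.00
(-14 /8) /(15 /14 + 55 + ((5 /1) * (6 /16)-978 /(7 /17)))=0.00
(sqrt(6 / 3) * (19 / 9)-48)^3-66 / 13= -13090034 / 117 + 10651286 * sqrt(2) / 729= -91217.82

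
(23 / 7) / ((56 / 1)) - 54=-21145 / 392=-53.94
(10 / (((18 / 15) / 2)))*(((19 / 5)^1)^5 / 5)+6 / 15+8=4967948 / 1875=2649.57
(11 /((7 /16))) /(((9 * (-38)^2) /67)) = 0.13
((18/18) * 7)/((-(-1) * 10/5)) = 7/2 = 3.50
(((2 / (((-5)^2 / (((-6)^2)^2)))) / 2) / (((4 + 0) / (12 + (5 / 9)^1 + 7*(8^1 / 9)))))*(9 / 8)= 13689 / 50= 273.78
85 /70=17 /14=1.21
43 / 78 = 0.55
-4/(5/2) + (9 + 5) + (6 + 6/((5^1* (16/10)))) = 383/20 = 19.15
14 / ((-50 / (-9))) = 63 / 25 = 2.52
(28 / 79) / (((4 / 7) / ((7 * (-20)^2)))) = 137200 / 79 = 1736.71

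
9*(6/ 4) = 27/ 2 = 13.50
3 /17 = 0.18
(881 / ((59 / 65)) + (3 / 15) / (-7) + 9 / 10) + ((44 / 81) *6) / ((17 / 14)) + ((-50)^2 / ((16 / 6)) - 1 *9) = 1803397073 / 947835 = 1902.65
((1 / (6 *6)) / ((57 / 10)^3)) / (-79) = -250 / 131672223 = -0.00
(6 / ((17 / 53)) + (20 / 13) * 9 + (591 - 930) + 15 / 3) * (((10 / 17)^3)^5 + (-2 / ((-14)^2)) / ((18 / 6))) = 85554171845791964064830 / 92991537674399385667191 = 0.92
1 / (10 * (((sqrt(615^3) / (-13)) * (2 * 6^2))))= -13 * sqrt(615) / 272322000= -0.00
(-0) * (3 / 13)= 0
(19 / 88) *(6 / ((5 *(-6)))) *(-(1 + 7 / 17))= 57 / 935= 0.06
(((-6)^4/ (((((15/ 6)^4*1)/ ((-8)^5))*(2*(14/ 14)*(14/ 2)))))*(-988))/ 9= 8524743.12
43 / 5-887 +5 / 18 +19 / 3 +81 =-71171 / 90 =-790.79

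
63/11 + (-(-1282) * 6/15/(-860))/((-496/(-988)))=6656303/1466300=4.54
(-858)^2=736164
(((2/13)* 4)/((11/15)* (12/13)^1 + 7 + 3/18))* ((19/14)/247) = 120/278369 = 0.00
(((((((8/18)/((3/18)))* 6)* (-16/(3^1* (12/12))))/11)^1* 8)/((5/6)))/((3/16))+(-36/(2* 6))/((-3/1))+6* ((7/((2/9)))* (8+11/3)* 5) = 1753754/165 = 10628.81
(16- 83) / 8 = -67 / 8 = -8.38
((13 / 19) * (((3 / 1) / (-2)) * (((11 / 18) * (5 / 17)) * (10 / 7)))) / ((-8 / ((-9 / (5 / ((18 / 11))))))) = -0.10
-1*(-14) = 14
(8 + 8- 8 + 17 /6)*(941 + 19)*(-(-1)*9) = 93600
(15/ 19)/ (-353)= -15/ 6707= -0.00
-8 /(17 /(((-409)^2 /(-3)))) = 1338248 /51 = 26240.16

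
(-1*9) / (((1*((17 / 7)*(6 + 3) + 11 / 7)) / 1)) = -63 / 164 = -0.38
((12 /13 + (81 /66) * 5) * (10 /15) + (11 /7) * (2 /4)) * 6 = 32985 /1001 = 32.95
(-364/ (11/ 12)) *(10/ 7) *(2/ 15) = -832/ 11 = -75.64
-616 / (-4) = 154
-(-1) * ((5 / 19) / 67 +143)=182044 / 1273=143.00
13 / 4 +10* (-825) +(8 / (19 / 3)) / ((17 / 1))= -10654705 / 1292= -8246.68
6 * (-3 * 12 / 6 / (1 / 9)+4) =-300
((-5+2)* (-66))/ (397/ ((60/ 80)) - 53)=594/ 1429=0.42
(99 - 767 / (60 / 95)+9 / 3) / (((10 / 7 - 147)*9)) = 93443 / 110052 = 0.85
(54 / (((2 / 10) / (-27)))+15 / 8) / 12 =-607.34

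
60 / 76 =15 / 19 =0.79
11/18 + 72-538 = -8377/18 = -465.39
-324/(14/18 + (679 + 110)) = -729/1777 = -0.41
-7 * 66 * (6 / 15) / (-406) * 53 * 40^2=1119360 / 29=38598.62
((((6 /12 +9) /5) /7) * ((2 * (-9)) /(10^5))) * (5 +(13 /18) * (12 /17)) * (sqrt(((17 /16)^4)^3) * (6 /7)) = -68225548707 /205520896000000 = -0.00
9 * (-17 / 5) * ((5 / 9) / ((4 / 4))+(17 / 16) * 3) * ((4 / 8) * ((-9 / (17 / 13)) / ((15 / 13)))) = 273273 / 800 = 341.59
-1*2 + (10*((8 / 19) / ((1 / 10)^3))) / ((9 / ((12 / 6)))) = 159658 / 171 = 933.67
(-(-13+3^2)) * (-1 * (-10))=40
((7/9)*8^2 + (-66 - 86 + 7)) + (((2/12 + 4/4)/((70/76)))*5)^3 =4288/27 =158.81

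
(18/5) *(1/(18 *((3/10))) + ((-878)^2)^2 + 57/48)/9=51344249021917/216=237704856582.95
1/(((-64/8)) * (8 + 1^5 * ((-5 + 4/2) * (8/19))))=-19/1024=-0.02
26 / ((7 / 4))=104 / 7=14.86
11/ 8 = 1.38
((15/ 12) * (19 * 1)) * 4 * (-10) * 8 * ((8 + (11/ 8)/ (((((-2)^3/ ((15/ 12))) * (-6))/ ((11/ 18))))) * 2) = -105349775/ 864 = -121932.61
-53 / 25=-2.12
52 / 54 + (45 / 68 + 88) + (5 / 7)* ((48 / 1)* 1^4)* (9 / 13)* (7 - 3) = 30837181 / 167076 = 184.57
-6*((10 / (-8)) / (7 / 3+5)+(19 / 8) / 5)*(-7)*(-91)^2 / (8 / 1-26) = -3883789 / 660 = -5884.53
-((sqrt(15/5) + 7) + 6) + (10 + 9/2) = 3/2 - sqrt(3) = -0.23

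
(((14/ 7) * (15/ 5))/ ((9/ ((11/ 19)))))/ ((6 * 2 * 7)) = 11/ 2394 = 0.00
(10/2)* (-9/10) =-9/2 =-4.50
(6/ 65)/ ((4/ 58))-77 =-4918/ 65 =-75.66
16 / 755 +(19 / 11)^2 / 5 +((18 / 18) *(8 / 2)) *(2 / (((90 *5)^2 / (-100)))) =22714867 / 36998775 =0.61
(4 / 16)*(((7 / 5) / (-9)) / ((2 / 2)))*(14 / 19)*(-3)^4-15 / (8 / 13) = -20289 / 760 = -26.70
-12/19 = -0.63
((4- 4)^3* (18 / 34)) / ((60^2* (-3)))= 0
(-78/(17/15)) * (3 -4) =1170/17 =68.82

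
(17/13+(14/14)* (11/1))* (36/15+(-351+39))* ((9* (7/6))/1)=-520128/13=-40009.85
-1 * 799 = -799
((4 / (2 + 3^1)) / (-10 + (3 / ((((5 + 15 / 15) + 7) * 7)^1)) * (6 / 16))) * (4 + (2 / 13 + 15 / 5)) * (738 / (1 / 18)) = -276732288 / 36355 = -7611.95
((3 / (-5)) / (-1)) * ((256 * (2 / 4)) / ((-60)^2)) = 8 / 375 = 0.02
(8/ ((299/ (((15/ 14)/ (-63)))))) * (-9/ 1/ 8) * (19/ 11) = 285/ 322322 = 0.00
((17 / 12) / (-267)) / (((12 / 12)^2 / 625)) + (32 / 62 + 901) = 898.20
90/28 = 45/14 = 3.21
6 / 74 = 0.08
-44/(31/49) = -2156/31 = -69.55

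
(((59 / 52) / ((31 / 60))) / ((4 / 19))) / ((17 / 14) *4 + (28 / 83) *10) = 3256505 / 2569528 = 1.27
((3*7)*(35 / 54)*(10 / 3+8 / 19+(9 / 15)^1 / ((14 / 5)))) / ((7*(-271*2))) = -15835 / 1112184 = -0.01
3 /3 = 1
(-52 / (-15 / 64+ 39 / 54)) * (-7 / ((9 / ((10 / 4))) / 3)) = 174720 / 281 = 621.78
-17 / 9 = -1.89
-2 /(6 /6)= -2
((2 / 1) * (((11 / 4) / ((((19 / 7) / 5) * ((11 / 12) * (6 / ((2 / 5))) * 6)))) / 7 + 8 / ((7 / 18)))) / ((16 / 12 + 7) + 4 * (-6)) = -16423 / 6251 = -2.63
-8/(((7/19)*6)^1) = -76/21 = -3.62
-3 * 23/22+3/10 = -156/55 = -2.84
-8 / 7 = -1.14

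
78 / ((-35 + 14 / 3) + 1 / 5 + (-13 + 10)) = -1170 / 497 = -2.35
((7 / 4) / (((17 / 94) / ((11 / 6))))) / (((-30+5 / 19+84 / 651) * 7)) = -304513 / 3557556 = -0.09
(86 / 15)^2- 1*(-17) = 11221 / 225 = 49.87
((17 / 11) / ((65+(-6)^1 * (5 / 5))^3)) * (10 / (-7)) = -170 / 15814183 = -0.00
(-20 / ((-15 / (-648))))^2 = 746496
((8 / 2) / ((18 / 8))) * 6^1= 32 / 3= 10.67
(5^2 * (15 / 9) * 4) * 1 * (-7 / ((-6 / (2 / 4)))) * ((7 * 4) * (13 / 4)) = 79625 / 9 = 8847.22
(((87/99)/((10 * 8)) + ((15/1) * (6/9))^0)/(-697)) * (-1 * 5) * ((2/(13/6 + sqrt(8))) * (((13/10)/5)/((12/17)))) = -26533/7576800 + 2041 * sqrt(2)/631400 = 0.00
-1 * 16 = -16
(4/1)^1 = 4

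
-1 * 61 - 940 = -1001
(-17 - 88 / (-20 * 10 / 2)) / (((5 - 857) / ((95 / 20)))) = 7657 / 85200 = 0.09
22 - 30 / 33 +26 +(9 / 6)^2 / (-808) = 1674077 / 35552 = 47.09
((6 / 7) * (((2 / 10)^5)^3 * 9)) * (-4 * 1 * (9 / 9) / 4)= -54 / 213623046875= -0.00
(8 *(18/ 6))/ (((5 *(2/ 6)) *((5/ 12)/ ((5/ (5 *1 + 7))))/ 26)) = 1872/ 5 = 374.40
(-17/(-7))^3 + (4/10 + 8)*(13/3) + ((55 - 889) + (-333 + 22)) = -1876684/1715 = -1094.28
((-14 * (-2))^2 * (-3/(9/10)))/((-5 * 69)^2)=-0.02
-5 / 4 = -1.25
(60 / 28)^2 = 225 / 49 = 4.59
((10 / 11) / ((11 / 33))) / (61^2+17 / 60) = 1800 / 2456047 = 0.00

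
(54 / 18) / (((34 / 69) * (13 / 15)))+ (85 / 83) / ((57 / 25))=15629005 / 2091102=7.47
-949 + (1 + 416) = -532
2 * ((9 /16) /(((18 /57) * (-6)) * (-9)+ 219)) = 57 /11960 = 0.00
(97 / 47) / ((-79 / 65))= -6305 / 3713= -1.70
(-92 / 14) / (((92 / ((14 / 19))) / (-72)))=72 / 19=3.79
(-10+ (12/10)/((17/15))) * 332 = -50464/17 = -2968.47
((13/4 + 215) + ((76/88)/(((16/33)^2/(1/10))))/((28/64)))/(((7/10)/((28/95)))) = 490761/5320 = 92.25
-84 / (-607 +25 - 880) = 42 / 731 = 0.06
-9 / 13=-0.69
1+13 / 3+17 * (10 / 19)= 814 / 57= 14.28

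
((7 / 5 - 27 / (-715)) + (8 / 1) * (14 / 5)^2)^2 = 52607844496 / 12780625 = 4116.22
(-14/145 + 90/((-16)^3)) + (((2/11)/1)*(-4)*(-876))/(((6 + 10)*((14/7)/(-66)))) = -390240637/296960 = -1314.12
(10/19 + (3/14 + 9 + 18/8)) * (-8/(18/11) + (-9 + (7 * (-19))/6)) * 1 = -4139971/9576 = -432.33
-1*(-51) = 51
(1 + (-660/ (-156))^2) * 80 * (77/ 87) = 1338.17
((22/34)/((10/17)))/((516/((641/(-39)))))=-7051/201240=-0.04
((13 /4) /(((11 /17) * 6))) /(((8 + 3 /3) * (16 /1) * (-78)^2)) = 17 /17791488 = 0.00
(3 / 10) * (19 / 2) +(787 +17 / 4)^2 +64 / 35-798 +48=70037099 / 112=625331.24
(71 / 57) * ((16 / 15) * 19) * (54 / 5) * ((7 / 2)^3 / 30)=389.65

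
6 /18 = 1 /3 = 0.33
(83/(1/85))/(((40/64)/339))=3826632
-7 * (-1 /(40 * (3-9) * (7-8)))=7 /240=0.03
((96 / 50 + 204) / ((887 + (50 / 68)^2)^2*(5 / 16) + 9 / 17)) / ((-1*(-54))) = 6115073536 / 394752040469775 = 0.00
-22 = -22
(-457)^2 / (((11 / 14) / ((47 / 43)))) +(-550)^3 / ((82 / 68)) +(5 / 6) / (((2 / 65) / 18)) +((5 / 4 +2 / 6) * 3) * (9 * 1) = -10679992554159 / 77572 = -137678447.82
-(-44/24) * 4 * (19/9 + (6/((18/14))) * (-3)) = -2354/27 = -87.19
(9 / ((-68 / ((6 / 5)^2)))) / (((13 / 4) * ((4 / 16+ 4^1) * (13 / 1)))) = -1296 / 1221025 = -0.00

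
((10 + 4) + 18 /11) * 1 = 172 /11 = 15.64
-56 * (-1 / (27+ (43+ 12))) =28 / 41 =0.68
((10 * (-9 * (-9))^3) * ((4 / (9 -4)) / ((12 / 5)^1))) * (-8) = -14171760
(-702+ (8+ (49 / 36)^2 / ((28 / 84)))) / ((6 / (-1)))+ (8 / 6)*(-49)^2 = 8595263 / 2592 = 3316.07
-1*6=-6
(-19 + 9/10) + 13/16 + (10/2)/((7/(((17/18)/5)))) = -86449/5040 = -17.15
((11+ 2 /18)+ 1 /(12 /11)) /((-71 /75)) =-10825 /852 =-12.71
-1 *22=-22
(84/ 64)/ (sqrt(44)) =21 * sqrt(11)/ 352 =0.20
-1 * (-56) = 56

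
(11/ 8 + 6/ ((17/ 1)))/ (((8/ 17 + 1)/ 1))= 47/ 40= 1.18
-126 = -126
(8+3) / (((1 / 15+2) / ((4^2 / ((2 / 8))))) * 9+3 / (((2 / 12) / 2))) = 3520 / 11613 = 0.30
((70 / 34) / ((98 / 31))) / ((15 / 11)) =341 / 714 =0.48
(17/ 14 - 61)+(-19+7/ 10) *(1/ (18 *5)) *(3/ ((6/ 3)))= -84127/ 1400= -60.09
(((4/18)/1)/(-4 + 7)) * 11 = 22/27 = 0.81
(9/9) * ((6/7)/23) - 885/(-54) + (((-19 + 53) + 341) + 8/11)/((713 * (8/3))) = 16.62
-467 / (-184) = 467 / 184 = 2.54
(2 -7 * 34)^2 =55696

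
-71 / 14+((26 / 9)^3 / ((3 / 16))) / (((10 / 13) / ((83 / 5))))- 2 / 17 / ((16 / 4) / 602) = 35812022441 / 13012650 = 2752.09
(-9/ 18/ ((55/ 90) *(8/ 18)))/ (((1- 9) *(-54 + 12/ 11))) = -0.00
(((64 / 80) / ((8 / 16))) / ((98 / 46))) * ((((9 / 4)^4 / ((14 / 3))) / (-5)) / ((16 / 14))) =-452709 / 627200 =-0.72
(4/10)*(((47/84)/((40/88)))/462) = 47/44100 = 0.00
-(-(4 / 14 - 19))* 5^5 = -409375 / 7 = -58482.14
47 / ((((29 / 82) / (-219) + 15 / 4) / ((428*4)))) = 2889945024 / 134627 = 21466.31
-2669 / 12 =-222.42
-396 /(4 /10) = -990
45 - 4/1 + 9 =50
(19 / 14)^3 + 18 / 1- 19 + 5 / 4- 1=1.75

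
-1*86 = -86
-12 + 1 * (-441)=-453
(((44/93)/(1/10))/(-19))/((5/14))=-1232/1767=-0.70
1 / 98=0.01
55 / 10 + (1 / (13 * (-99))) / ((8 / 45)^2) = 50111 / 9152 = 5.48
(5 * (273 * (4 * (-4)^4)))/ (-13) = -107520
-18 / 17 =-1.06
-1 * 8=-8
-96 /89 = -1.08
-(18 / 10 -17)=76 / 5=15.20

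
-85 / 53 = -1.60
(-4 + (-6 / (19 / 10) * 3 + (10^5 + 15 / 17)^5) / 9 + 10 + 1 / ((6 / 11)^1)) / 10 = 111116013158401378432479.10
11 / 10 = 1.10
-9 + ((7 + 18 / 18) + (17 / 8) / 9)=-55 / 72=-0.76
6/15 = 2/5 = 0.40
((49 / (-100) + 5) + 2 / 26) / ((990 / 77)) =41741 / 117000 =0.36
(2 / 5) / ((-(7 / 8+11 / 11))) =-16 / 75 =-0.21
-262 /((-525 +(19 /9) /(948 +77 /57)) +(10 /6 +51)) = 21266409 /38338880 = 0.55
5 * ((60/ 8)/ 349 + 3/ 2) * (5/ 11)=13275/ 3839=3.46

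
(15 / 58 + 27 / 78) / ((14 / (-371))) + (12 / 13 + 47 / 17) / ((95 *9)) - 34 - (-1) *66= 15.98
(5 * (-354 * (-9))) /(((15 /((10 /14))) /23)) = 122130 /7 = 17447.14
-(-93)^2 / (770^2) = -8649 / 592900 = -0.01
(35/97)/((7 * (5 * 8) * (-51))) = -0.00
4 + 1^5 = 5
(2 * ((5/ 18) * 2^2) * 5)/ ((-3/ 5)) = -500/ 27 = -18.52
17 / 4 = 4.25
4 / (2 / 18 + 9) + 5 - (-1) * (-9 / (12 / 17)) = -7.31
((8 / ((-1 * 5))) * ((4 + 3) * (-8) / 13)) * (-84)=-37632 / 65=-578.95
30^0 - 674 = -673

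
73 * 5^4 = 45625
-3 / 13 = -0.23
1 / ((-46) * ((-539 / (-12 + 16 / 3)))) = -10 / 37191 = -0.00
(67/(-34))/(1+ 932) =-67/31722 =-0.00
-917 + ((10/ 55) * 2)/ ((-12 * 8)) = -242089/ 264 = -917.00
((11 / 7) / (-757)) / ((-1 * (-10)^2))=11 / 529900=0.00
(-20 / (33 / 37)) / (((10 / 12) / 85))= -25160 / 11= -2287.27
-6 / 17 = -0.35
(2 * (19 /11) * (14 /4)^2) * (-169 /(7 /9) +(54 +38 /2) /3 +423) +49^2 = 800989 /66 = 12136.20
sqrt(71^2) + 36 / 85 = 6071 / 85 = 71.42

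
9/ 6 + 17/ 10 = 16/ 5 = 3.20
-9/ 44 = -0.20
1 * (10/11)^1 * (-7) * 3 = -210/11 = -19.09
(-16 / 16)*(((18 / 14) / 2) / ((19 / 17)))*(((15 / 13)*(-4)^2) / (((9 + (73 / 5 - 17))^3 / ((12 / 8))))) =-127500 / 2301299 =-0.06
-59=-59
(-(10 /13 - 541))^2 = 49322529 /169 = 291849.28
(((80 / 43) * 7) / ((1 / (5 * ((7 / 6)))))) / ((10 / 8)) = 7840 / 129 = 60.78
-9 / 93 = -0.10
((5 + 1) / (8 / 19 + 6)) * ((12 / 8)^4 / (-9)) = -513 / 976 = -0.53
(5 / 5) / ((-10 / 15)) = -3 / 2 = -1.50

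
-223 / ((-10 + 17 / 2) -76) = 446 / 155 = 2.88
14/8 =7/4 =1.75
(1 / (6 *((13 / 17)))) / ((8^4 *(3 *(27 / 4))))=17 / 6469632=0.00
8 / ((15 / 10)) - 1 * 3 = 7 / 3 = 2.33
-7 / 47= -0.15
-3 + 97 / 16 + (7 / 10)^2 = 1421 / 400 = 3.55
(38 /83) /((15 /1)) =38 /1245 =0.03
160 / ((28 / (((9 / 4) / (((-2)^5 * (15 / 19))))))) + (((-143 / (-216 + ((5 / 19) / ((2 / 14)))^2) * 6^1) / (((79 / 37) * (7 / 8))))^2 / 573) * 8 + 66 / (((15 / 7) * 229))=-1949554352198630425609 / 6303433631531127668080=-0.31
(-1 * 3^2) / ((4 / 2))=-9 / 2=-4.50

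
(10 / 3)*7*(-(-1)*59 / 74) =18.60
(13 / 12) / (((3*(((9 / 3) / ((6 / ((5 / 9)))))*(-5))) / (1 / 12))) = -13 / 600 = -0.02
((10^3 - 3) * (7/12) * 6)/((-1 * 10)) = -6979/20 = -348.95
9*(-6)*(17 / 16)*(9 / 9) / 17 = -27 / 8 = -3.38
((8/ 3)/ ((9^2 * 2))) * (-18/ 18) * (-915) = 1220/ 81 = 15.06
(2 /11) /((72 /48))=4 /33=0.12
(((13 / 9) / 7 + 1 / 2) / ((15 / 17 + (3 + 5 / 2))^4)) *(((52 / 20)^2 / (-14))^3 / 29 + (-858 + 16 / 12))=-23753243151920918563 / 65134769939427234375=-0.36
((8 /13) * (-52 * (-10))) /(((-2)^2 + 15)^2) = 320 /361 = 0.89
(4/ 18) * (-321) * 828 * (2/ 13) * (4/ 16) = -2271.69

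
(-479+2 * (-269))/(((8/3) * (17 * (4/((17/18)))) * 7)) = -0.76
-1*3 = -3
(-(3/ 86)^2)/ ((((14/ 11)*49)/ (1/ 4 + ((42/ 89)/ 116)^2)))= -329769099/ 67596937874032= -0.00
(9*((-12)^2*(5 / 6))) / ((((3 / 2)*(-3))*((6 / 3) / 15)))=-1800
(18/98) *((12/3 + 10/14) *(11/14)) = 3267/4802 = 0.68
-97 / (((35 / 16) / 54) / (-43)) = 3603744 / 35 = 102964.11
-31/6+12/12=-25/6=-4.17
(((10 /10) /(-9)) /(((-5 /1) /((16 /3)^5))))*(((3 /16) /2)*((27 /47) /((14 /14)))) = 32768 /6345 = 5.16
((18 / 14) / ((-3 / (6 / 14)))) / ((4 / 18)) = -81 / 98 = -0.83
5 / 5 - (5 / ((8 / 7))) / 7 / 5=7 / 8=0.88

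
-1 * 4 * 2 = -8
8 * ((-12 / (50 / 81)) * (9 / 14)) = -17496 / 175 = -99.98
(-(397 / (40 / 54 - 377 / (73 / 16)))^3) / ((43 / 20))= 2395528805389876515 / 45201343626123088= 53.00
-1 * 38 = -38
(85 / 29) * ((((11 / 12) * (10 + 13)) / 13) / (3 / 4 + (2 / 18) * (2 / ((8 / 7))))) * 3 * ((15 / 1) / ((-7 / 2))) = -170775 / 2639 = -64.71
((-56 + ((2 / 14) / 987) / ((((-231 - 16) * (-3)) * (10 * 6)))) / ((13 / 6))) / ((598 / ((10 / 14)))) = -17201751839 / 557193411684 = -0.03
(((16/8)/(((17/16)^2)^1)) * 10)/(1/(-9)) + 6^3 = 16344/289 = 56.55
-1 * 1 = -1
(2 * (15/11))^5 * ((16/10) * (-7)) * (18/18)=-272160000/161051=-1689.90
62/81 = 0.77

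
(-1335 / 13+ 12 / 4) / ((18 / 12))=-864 / 13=-66.46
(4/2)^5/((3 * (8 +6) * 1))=16/21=0.76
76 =76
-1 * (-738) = 738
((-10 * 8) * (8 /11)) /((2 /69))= -22080 /11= -2007.27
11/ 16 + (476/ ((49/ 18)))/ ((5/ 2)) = 39553/ 560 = 70.63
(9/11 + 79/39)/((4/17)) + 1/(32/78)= 99691/6864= 14.52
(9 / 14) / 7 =9 / 98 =0.09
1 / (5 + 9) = 1 / 14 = 0.07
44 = 44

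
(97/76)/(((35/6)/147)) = 6111/190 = 32.16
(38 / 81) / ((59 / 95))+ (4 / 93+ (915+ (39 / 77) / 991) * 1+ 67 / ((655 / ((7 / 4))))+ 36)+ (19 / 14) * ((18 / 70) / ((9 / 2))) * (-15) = 197132532439745129 / 207330137326620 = 950.81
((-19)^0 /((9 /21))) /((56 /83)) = 83 /24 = 3.46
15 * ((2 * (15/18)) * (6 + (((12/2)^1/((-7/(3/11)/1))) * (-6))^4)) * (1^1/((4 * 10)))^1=867417855/140612164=6.17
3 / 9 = 1 / 3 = 0.33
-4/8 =-1/2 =-0.50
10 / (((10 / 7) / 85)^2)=70805 / 2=35402.50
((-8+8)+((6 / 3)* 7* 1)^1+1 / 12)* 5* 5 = 4225 / 12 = 352.08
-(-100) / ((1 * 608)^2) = 25 / 92416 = 0.00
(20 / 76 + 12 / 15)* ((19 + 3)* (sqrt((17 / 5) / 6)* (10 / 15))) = 2222* sqrt(510) / 4275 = 11.74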